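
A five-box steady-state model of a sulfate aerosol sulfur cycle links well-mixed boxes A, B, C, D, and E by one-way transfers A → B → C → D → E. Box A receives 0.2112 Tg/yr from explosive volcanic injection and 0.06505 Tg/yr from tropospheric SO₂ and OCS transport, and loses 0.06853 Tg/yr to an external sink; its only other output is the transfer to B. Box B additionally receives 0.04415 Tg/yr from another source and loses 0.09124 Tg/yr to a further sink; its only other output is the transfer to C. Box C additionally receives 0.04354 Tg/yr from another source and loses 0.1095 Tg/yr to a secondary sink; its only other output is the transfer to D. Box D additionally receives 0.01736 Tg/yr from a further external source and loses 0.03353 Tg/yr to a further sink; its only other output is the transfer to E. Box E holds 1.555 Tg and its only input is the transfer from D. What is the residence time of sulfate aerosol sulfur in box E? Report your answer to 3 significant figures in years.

Box A: F(A→B) = (0.2112 + 0.06505) − 0.06853 = 0.20772 Tg/yr.
Box B: F(B→C) = (0.20772 + 0.04415) − 0.09124 = 0.16063 Tg/yr.
Box C: F(C→D) = (0.16063 + 0.04354) − 0.1095 = 0.094670 Tg/yr.
Box D: F(D→E) = (0.094670 + 0.01736) − 0.03353 = 0.078500 Tg/yr.
Box E throughput = its input = 0.078500 Tg/yr; τ = 1.555 / 0.078500 = 19.81 yr.

19.8 yr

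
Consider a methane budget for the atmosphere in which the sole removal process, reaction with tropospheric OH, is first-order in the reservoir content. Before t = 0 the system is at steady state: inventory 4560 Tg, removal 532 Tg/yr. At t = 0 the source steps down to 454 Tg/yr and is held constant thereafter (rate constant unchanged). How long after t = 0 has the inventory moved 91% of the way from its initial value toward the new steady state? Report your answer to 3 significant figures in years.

20.6 yr

τ = M₀/F₀ = 4560/532 = 8.571 yr.
The remaining gap fraction is e^(−t/τ); 91% covered ⇒ e^(−t/τ) = 0.0900.
t = −τ ln(0.0900) = 8.571 × 2.408 = 20.64 yr.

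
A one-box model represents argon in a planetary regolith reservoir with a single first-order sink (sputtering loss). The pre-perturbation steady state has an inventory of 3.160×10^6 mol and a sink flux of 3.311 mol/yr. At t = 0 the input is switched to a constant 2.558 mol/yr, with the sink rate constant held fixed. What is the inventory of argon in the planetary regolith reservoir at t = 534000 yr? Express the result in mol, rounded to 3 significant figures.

2.85×10^6 mol

Residence time τ = M₀/F₀ = 954400 yr. The eventual steady state is M_∞ = M₀·(F₁/F₀) = 3.160×10^6 × 2.558/3.311 = 2.4413×10^6 mol.
The anomaly ΔM(t) = M(t) − M_∞ decays as ΔM₀·e^(−t/τ) with ΔM₀ = 3.160×10^6 − 2.4413×10^6 = 718700 mol.
At t = 534000 yr, e^(−t/τ) = e^(−0.5595) = 0.5715, so ΔM = 410700 mol and M = 2.4413×10^6 + 410700 = 2.8520×10^6 mol.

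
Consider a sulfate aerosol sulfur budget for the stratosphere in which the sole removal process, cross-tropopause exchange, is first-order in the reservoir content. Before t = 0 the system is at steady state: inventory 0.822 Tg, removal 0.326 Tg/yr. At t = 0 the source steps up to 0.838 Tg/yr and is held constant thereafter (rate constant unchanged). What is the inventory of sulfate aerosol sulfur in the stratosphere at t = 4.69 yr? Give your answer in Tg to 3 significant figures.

1.91 Tg

The sink rate constant is k = F₀/M₀ = 0.326/0.822 = 0.3966 yr⁻¹.
Solving dM/dt = F₁ − kM with M(0) = M₀ gives M(t) = F₁/k + (M₀ − F₁/k)·e^(−kt).
F₁/k = 0.838/0.3966 = 2.1130 Tg; kt = 0.3966 × 4.69 = 1.860, e^(−kt) = 0.1557.
M(4.69) = 2.1130 + (0.822 − 2.1130) × 0.1557 = 2.1130 − 0.2010 = 1.9120 Tg.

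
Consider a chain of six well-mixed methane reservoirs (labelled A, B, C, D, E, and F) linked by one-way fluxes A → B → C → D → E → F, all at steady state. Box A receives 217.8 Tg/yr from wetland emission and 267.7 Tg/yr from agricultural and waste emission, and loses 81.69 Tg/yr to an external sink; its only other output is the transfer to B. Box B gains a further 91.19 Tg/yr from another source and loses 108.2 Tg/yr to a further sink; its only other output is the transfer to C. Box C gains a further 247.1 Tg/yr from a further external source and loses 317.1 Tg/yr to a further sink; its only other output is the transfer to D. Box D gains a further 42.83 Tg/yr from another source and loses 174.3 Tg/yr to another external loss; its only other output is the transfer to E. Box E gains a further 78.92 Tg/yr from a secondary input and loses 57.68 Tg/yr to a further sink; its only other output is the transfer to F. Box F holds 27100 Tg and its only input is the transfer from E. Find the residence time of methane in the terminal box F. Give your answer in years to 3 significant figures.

131 yr

Box A: F(A→B) = (217.8 + 267.7) − 81.69 = 403.81 Tg/yr.
Box B: F(B→C) = (403.81 + 91.19) − 108.2 = 386.80 Tg/yr.
Box C: F(C→D) = (386.80 + 247.1) − 317.1 = 316.80 Tg/yr.
Box D: F(D→E) = (316.80 + 42.83) − 174.3 = 185.33 Tg/yr.
Box E: F(E→F) = (185.33 + 78.92) − 57.68 = 206.57 Tg/yr.
Box F throughput = its input = 206.57 Tg/yr; τ = 27100 / 206.57 = 131.2 yr.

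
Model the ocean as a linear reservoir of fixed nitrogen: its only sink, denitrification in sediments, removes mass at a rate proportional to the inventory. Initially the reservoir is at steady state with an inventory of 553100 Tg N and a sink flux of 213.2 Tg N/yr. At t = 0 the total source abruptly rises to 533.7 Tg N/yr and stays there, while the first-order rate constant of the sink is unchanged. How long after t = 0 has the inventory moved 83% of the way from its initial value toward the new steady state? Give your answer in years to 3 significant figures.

4600 yr

τ = M₀/F₀ = 553100/213.2 = 2594 yr.
The remaining gap fraction is e^(−t/τ); 83% covered ⇒ e^(−t/τ) = 0.170.
t = −τ ln(0.170) = 2594 × 1.772 = 4597 yr.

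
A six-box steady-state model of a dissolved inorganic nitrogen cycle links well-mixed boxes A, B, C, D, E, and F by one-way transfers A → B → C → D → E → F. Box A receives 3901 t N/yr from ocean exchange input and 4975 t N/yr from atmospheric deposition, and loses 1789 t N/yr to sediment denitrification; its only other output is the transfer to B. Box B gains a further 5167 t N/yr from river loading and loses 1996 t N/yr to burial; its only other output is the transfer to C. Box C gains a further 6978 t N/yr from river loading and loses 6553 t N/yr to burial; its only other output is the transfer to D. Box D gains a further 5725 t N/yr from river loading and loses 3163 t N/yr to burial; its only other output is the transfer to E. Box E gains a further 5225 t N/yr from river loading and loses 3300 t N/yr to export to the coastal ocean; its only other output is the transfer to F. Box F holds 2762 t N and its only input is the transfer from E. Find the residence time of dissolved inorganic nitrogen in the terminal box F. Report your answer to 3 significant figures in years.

Box A: F(A→B) = (3901 + 4975) − 1789 = 7087.0 t N/yr.
Box B: F(B→C) = (7087.0 + 5167) − 1996 = 10258 t N/yr.
Box C: F(C→D) = (10258 + 6978) − 6553 = 10683 t N/yr.
Box D: F(D→E) = (10683 + 5725) − 3163 = 13245 t N/yr.
Box E: F(E→F) = (13245 + 5225) − 3300 = 15170 t N/yr.
Box F throughput = its input = 15170 t N/yr; τ = 2762 / 15170 = 0.1821 yr.

0.182 yr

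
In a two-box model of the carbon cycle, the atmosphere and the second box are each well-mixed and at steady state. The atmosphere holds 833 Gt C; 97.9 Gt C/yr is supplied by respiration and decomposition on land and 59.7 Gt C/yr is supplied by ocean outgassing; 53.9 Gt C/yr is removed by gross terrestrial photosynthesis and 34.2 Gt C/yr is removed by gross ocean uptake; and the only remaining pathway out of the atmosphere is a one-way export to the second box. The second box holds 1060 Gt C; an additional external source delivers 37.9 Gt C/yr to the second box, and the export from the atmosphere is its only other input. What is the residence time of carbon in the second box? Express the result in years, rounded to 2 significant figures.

9.9 yr

Balance the atmosphere: ΣF_in = 97.9 + 59.7 = 157.60 Gt C/yr.
Export to the second box = ΣF_in − (53.9 + 34.2) = 69.500 Gt C/yr.
Total input to the second box = 69.500 + 37.9 = 107.40 Gt C/yr; at steady state this equals its total output.
τ = M / F = 1060 / 107.40 = 9.870 yr.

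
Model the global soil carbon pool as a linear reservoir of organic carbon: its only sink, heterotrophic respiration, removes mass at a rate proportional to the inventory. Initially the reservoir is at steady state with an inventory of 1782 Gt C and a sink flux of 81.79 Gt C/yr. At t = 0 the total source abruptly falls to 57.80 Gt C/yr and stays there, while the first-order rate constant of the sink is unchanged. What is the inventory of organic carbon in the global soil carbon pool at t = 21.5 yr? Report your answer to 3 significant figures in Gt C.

1450 Gt C

τ = M₀/F₀ = 1782/81.79 = 21.79 yr; rate constant k = 1/τ.
New steady state M_∞ = F₁/k = F₁·τ = 57.80 × 21.79 = 1259.3 Gt C.
M(t) = M_∞ + (M₀ − M_∞)·e^(−t/τ); t/τ = 21.5/21.79 = 0.9868, so e^(−t/τ) = 0.3728.
M(t) = 1259.3 + 522.7 × 0.3728 = 1454.2 Gt C.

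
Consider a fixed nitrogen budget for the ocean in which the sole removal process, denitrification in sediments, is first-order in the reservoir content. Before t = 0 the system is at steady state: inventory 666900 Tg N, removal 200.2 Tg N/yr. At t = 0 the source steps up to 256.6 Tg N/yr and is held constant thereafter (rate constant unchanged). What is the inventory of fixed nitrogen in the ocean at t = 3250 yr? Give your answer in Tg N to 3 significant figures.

τ = M₀/F₀ = 666900/200.2 = 3331 yr; rate constant k = 1/τ.
New steady state M_∞ = F₁/k = F₁·τ = 256.6 × 3331 = 854780 Tg N.
M(t) = M_∞ + (M₀ − M_∞)·e^(−t/τ); t/τ = 3250/3331 = 0.9756, so e^(−t/τ) = 0.3770.
M(t) = 854780 − 187900 × 0.3770 = 783960 Tg N.

784000 Tg N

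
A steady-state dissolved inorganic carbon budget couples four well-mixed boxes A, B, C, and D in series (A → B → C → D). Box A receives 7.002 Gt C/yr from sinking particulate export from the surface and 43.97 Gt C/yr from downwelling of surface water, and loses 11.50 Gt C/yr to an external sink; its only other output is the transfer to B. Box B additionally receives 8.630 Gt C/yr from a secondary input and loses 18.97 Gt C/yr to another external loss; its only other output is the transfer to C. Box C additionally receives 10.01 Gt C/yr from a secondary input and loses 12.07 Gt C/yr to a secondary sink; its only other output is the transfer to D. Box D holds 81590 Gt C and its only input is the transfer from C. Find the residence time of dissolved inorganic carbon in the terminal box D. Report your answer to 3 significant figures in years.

3010 yr

Box A: F(A→B) = (7.002 + 43.97) − 11.50 = 39.472 Gt C/yr.
Box B: F(B→C) = (39.472 + 8.630) − 18.97 = 29.132 Gt C/yr.
Box C: F(C→D) = (29.132 + 10.01) − 12.07 = 27.072 Gt C/yr.
Box D throughput = its input = 27.072 Gt C/yr; τ = 81590 / 27.072 = 3014 yr.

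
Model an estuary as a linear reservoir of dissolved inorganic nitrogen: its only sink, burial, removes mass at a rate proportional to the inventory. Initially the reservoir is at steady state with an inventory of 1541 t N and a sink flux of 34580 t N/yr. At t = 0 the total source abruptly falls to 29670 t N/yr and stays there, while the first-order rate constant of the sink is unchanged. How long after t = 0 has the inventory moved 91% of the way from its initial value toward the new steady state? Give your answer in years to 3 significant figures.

0.107 yr

τ = M₀/F₀ = 1541/34580 = 0.04456 yr.
The remaining gap fraction is e^(−t/τ); 91% covered ⇒ e^(−t/τ) = 0.0900.
t = −τ ln(0.0900) = 0.04456 × 2.408 = 0.1073 yr.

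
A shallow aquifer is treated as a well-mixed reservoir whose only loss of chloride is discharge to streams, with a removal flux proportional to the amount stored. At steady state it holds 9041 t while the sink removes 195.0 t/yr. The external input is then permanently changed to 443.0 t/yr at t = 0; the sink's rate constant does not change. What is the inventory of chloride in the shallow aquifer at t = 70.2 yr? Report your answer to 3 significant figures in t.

18000 t

The sink rate constant is k = F₀/M₀ = 195.0/9041 = 0.02157 yr⁻¹.
Solving dM/dt = F₁ − kM with M(0) = M₀ gives M(t) = F₁/k + (M₀ − F₁/k)·e^(−kt).
F₁/k = 443.0/0.02157 = 20539 t; kt = 0.02157 × 70.2 = 1.514, e^(−kt) = 0.2200.
M(70.2) = 20539 + (9041 − 20539) × 0.2200 = 20539 − 2530 = 18010 t.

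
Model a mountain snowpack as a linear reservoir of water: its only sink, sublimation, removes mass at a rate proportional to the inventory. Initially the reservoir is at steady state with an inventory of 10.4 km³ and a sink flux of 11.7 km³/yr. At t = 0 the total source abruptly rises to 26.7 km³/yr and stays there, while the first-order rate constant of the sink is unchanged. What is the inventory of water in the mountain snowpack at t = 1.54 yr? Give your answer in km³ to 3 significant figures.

21.4 km³

τ = M₀/F₀ = 10.4/11.7 = 0.8889 yr; rate constant k = 1/τ.
New steady state M_∞ = F₁/k = F₁·τ = 26.7 × 0.8889 = 23.733 km³.
M(t) = M_∞ + (M₀ − M_∞)·e^(−t/τ); t/τ = 1.54/0.8889 = 1.732, so e^(−t/τ) = 0.1768.
M(t) = 23.733 − 13.33 × 0.1768 = 21.375 km³.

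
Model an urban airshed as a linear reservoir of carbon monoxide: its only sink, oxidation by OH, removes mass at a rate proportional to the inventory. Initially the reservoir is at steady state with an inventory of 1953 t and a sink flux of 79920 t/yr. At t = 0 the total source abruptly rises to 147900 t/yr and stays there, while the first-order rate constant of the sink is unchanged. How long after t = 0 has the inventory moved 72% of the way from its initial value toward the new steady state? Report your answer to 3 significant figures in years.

τ = M₀/F₀ = 1953/79920 = 0.02444 yr.
The remaining gap fraction is e^(−t/τ); 72% covered ⇒ e^(−t/τ) = 0.280.
t = −τ ln(0.280) = 0.02444 × 1.273 = 0.03111 yr.

0.0311 yr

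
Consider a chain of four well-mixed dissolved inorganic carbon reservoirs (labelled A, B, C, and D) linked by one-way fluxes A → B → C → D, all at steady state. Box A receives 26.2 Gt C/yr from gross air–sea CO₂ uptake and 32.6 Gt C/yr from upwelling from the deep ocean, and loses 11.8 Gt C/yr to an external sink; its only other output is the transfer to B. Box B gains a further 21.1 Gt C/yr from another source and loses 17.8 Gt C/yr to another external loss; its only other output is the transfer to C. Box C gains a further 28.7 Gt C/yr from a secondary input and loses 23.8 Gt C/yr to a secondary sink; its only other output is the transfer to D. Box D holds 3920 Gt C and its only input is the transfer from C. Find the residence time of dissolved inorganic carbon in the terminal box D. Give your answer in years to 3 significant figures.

Box A: F(A→B) = (26.2 + 32.6) − 11.8 = 47.000 Gt C/yr.
Box B: F(B→C) = (47.000 + 21.1) − 17.8 = 50.300 Gt C/yr.
Box C: F(C→D) = (50.300 + 28.7) − 23.8 = 55.200 Gt C/yr.
Box D throughput = its input = 55.200 Gt C/yr; τ = 3920 / 55.200 = 71.01 yr.

71.0 yr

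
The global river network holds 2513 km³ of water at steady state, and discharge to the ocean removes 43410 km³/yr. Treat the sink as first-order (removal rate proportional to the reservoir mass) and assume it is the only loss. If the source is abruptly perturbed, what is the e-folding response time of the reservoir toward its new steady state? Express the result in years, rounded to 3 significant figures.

For a linear reservoir the response time equals the residence time τ = M/F.
τ = 2513 / 43410 = 0.05789 yr.

0.0579 yr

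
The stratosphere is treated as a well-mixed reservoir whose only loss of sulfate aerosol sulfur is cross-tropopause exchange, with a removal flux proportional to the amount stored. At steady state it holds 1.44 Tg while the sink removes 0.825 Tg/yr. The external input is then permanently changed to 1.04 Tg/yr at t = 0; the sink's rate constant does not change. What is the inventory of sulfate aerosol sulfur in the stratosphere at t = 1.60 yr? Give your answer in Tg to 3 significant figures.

1.67 Tg

Residence time τ = M₀/F₀ = 1.745 yr. The eventual steady state is M_∞ = M₀·(F₁/F₀) = 1.44 × 1.04/0.825 = 1.8153 Tg.
The anomaly ΔM(t) = M(t) − M_∞ decays as ΔM₀·e^(−t/τ) with ΔM₀ = 1.44 − 1.8153 = −0.3753 Tg.
At t = 1.60 yr, e^(−t/τ) = e^(−0.9167) = 0.3998, so ΔM = −0.1501 Tg and M = 1.8153 − 0.1501 = 1.6652 Tg.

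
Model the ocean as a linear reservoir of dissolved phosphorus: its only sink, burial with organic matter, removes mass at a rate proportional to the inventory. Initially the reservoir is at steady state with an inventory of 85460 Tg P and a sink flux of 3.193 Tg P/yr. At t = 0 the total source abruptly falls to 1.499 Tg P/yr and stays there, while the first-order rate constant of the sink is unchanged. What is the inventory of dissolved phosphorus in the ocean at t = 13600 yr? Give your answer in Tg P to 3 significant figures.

The sink rate constant is k = F₀/M₀ = 3.193/85460 = 3.736×10^-5 yr⁻¹.
Solving dM/dt = F₁ − kM with M(0) = M₀ gives M(t) = F₁/k + (M₀ − F₁/k)·e^(−kt).
F₁/k = 1.499/3.736×10^-5 = 40120 Tg P; kt = 3.736×10^-5 × 13600 = 0.5081, e^(−kt) = 0.6016.
M(13600) = 40120 + (85460 − 40120) × 0.6016 = 40120 + 27280 = 67398 Tg P.

67400 Tg P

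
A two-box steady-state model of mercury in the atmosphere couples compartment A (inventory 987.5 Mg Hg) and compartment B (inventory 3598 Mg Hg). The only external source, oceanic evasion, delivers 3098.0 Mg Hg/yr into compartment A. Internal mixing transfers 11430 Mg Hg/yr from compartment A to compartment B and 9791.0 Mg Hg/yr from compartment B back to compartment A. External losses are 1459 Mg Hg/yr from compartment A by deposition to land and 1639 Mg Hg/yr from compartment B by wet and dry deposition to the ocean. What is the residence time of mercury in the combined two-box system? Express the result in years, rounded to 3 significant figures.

Treat the two boxes together as one reservoir: the mixing fluxes between them are internal recycling, so τ = ΣM / Σ(external losses).
M_total = 987.5 + 3598 = 4585.5 Mg Hg.
ΣF_external_out = 1459 + 1639 = 3098.0 Mg Hg/yr.
τ = M_total / ΣF_ext = 4585.5 / 3098.0 = 1.480 yr.

1.48 yr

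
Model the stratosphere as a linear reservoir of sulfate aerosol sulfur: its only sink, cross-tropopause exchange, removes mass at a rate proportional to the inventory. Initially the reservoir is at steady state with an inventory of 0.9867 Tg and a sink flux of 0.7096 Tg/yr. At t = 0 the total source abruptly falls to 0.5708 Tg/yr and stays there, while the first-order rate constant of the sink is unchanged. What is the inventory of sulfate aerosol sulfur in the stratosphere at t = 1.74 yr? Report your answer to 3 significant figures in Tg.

0.849 Tg

τ = M₀/F₀ = 0.9867/0.7096 = 1.391 yr; rate constant k = 1/τ.
New steady state M_∞ = F₁/k = F₁·τ = 0.5708 × 1.391 = 0.79370 Tg.
M(t) = M_∞ + (M₀ − M_∞)·e^(−t/τ); t/τ = 1.74/1.391 = 1.251, so e^(−t/τ) = 0.2861.
M(t) = 0.79370 + 0.1930 × 0.2861 = 0.84892 Tg.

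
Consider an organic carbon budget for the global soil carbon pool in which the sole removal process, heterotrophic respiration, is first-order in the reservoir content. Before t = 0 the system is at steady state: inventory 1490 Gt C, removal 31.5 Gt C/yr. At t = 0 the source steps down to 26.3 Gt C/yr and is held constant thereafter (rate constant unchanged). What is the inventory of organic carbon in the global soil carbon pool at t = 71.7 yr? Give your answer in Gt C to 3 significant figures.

τ = M₀/F₀ = 1490/31.5 = 47.30 yr; rate constant k = 1/τ.
New steady state M_∞ = F₁/k = F₁·τ = 26.3 × 47.30 = 1244.0 Gt C.
M(t) = M_∞ + (M₀ − M_∞)·e^(−t/τ); t/τ = 71.7/47.30 = 1.516, so e^(−t/τ) = 0.2196.
M(t) = 1244.0 + 246.0 × 0.2196 = 1298.1 Gt C.

1300 Gt C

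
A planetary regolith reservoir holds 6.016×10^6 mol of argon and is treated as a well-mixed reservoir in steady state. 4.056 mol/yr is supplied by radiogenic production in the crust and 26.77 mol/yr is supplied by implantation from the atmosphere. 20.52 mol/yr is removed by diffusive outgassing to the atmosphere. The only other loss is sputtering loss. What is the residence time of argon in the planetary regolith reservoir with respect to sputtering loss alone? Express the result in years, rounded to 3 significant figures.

584000 yr

At steady state ΣF_in = ΣF_out.
ΣF_in = 4.056 + 26.77 = 30.826 mol/yr.
Sputtering loss flux = ΣF_in − (20.52) = 30.826 − 20.52 = 10.31 mol/yr.
τ = M / F = 6.016×10^6 / 10.31 = 583700 yr.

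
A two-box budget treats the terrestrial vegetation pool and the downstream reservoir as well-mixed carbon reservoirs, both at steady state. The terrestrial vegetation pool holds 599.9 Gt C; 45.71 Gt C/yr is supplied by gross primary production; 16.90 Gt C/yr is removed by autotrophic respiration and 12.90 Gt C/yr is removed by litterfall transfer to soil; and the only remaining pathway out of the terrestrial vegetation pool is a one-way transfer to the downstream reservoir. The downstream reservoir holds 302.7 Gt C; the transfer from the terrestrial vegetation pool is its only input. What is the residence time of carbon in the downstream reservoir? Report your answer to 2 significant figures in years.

19 yr

Balance the terrestrial vegetation pool: ΣF_in = 45.710 Gt C/yr.
Transfer to the downstream reservoir = ΣF_in − (16.90 + 12.90) = 15.910 Gt C/yr.
At steady state the output of the downstream reservoir equals its input, 15.910 Gt C/yr.
τ = M / F = 302.7 / 15.910 = 19.03 yr.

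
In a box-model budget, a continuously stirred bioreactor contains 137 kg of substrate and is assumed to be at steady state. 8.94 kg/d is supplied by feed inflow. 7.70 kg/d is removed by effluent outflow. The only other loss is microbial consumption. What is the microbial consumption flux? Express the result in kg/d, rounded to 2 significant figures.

At steady state ΣF_in = ΣF_out.
ΣF_in = 8.9400 kg/d.
Microbial consumption flux = ΣF_in − (7.70) = 8.9400 − 7.700 = 1.240 kg/d.

1.2 kg/d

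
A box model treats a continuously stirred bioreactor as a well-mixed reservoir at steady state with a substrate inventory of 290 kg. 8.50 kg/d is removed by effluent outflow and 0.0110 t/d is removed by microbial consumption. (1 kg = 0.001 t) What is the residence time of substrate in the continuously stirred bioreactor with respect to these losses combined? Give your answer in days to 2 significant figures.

15 d

Convert the microbial consumption flux: 0.0110 t/d = 11.00 kg/d.
Total removal = 8.500 + 11.00 = 19.500 kg/d.
τ = M / ΣF_out = 290 / 19.500 = 14.87 d.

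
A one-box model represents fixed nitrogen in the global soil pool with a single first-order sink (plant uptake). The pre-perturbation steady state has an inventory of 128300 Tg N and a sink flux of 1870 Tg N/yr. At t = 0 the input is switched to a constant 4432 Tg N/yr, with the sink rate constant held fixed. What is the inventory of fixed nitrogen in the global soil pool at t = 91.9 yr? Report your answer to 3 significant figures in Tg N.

The sink rate constant is k = F₀/M₀ = 1870/128300 = 0.01458 yr⁻¹.
Solving dM/dt = F₁ − kM with M(0) = M₀ gives M(t) = F₁/k + (M₀ − F₁/k)·e^(−kt).
F₁/k = 4432/0.01458 = 304080 Tg N; kt = 0.01458 × 91.9 = 1.339, e^(−kt) = 0.2620.
M(91.9) = 304080 + (128300 − 304080) × 0.2620 = 304080 − 46050 = 258030 Tg N.

258000 Tg N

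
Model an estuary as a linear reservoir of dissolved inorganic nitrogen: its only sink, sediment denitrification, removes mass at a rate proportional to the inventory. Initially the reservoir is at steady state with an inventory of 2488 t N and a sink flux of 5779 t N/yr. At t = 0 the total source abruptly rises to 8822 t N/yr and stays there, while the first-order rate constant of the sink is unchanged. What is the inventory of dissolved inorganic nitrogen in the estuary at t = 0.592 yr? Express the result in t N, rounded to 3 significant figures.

The sink rate constant is k = F₀/M₀ = 5779/2488 = 2.323 yr⁻¹.
Solving dM/dt = F₁ − kM with M(0) = M₀ gives M(t) = F₁/k + (M₀ − F₁/k)·e^(−kt).
F₁/k = 8822/2.323 = 3798.1 t N; kt = 2.323 × 0.592 = 1.375, e^(−kt) = 0.2528.
M(0.592) = 3798.1 + (2488 − 3798.1) × 0.2528 = 3798.1 − 331.2 = 3466.9 t N.

3470 t N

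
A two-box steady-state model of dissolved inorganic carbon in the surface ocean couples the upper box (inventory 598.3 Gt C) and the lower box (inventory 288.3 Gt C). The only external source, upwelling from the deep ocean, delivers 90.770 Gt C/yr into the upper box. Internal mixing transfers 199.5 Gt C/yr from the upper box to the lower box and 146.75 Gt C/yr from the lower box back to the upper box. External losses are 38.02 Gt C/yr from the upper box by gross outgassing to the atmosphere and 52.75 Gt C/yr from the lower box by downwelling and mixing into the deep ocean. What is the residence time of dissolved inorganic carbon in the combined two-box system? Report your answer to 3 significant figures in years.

For the system as a whole, the A↔B exchange is internal and contributes nothing to the throughput; only the external sinks remove mass.
M_total = 598.3 + 288.3 = 886.60 Gt C.
ΣF_external_out = 38.02 + 52.75 = 90.770 Gt C/yr.
τ = M_total / ΣF_ext = 886.60 / 90.770 = 9.768 yr.

9.77 yr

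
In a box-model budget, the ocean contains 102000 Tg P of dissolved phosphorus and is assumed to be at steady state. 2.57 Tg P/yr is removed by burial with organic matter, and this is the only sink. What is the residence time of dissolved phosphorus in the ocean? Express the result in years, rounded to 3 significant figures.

39700 yr

τ = M / F = 102000 / 2.57 = 39690 yr.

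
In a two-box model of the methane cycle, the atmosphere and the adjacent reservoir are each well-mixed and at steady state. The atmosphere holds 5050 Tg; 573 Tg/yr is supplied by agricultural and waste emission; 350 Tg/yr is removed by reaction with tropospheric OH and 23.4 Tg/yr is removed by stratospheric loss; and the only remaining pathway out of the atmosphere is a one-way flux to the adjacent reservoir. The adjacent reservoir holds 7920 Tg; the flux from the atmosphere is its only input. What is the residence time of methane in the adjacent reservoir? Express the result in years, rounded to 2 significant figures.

40 yr

Balance the atmosphere: ΣF_in = 573.00 Tg/yr.
Flux to the adjacent reservoir = ΣF_in − (350 + 23.4) = 199.60 Tg/yr.
At steady state the output of the adjacent reservoir equals its input, 199.60 Tg/yr.
τ = M / F = 7920 / 199.60 = 39.68 yr.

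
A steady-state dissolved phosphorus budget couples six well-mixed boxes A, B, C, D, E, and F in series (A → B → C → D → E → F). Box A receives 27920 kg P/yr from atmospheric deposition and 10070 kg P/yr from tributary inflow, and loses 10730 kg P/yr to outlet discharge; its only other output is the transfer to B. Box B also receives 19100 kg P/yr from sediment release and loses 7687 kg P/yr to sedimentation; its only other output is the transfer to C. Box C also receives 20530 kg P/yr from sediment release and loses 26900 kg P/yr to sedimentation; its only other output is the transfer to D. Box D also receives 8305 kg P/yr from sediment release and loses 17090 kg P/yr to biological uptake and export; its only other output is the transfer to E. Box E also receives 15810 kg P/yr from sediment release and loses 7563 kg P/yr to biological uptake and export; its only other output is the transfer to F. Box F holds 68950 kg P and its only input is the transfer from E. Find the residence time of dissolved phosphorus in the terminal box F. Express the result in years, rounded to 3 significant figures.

Box A: F(A→B) = (27920 + 10070) − 10730 = 27260 kg P/yr.
Box B: F(B→C) = (27260 + 19100) − 7687 = 38673 kg P/yr.
Box C: F(C→D) = (38673 + 20530) − 26900 = 32303 kg P/yr.
Box D: F(D→E) = (32303 + 8305) − 17090 = 23518 kg P/yr.
Box E: F(E→F) = (23518 + 15810) − 7563 = 31765 kg P/yr.
Box F throughput = its input = 31765 kg P/yr; τ = 68950 / 31765 = 2.171 yr.

2.17 yr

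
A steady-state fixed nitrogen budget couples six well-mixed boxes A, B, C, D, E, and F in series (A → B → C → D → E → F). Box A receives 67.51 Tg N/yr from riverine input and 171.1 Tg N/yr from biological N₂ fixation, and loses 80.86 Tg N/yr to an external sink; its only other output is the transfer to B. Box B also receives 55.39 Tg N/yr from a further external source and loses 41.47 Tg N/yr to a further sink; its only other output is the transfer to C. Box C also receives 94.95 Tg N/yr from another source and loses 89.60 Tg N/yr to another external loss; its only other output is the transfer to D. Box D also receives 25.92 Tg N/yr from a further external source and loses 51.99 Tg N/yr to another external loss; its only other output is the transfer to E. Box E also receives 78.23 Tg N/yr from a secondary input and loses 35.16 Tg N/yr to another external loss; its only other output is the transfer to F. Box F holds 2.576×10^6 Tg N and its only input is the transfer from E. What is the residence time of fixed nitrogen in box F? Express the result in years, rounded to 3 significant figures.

Box A: F(A→B) = (67.51 + 171.1) − 80.86 = 157.75 Tg N/yr.
Box B: F(B→C) = (157.75 + 55.39) − 41.47 = 171.67 Tg N/yr.
Box C: F(C→D) = (171.67 + 94.95) − 89.60 = 177.02 Tg N/yr.
Box D: F(D→E) = (177.02 + 25.92) − 51.99 = 150.95 Tg N/yr.
Box E: F(E→F) = (150.95 + 78.23) − 35.16 = 194.02 Tg N/yr.
Box F throughput = its input = 194.02 Tg N/yr; τ = 2.576×10^6 / 194.02 = 13280 yr.

13300 yr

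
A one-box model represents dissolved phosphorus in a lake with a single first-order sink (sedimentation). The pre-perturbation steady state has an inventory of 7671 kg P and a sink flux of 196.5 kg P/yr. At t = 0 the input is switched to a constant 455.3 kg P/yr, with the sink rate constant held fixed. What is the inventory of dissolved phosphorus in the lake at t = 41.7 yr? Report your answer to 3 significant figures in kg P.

14300 kg P

Residence time τ = M₀/F₀ = 39.04 yr. The eventual steady state is M_∞ = M₀·(F₁/F₀) = 7671 × 455.3/196.5 = 17774 kg P.
The anomaly ΔM(t) = M(t) − M_∞ decays as ΔM₀·e^(−t/τ) with ΔM₀ = 7671 − 17774 = −10100 kg P.
At t = 41.7 yr, e^(−t/τ) = e^(−1.068) = 0.3436, so ΔM = −3472 kg P and M = 17774 − 3472 = 14302 kg P.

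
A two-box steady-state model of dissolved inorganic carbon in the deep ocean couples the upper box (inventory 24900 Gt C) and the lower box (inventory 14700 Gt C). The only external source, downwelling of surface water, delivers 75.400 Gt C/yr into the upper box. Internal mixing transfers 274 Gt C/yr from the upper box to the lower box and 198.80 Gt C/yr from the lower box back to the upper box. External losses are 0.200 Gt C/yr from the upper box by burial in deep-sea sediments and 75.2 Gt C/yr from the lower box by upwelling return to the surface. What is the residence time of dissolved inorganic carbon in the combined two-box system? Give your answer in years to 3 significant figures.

Residence time in the combined system uses the total inventory and the total *external* removal — internal exchanges between the two boxes cancel.
M_total = 24900 + 14700 = 39600 Gt C.
ΣF_external_out = 0.200 + 75.2 = 75.400 Gt C/yr.
τ = M_total / ΣF_ext = 39600 / 75.400 = 525.2 yr.

525 yr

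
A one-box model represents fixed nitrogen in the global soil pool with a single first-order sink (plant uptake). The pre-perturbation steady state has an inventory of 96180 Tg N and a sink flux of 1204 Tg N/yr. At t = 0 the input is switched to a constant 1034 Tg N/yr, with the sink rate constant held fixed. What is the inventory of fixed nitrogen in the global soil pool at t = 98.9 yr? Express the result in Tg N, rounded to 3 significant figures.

Residence time τ = M₀/F₀ = 79.88 yr. The eventual steady state is M_∞ = M₀·(F₁/F₀) = 96180 × 1034/1204 = 82600 Tg N.
The anomaly ΔM(t) = M(t) − M_∞ decays as ΔM₀·e^(−t/τ) with ΔM₀ = 96180 − 82600 = 13580 Tg N.
At t = 98.9 yr, e^(−t/τ) = e^(−1.238) = 0.2899, so ΔM = 3938 Tg N and M = 82600 + 3938 = 86537 Tg N.

86500 Tg N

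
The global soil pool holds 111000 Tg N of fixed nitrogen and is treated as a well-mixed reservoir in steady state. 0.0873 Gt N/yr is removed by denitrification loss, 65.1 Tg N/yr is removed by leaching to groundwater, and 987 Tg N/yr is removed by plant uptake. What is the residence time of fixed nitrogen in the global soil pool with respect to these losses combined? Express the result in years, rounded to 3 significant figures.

Convert the denitrification loss flux: 0.0873 Gt N/yr = 87.30 Tg N/yr.
Total removal = 87.30 + 65.10 + 987.0 = 1139.4 Tg N/yr.
τ = M / ΣF_out = 111000 / 1139.4 = 97.42 yr.

97.4 yr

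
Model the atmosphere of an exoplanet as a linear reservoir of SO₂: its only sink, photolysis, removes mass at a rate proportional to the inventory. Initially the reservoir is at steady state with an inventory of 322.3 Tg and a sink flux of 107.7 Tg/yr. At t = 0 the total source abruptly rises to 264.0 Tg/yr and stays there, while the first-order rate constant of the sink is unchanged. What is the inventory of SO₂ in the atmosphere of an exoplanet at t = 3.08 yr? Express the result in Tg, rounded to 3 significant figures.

Residence time τ = M₀/F₀ = 2.993 yr. The eventual steady state is M_∞ = M₀·(F₁/F₀) = 322.3 × 264.0/107.7 = 790.04 Tg.
The anomaly ΔM(t) = M(t) − M_∞ decays as ΔM₀·e^(−t/τ) with ΔM₀ = 322.3 − 790.04 = −467.7 Tg.
At t = 3.08 yr, e^(−t/τ) = e^(−1.029) = 0.3573, so ΔM = −167.1 Tg and M = 790.04 − 167.1 = 622.92 Tg.

623 Tg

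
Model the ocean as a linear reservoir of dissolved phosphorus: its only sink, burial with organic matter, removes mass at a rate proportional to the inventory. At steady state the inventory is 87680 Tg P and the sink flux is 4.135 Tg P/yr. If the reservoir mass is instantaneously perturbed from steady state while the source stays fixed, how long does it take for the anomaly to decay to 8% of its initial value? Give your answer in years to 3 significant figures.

53600 yr

For a linear reservoir the anomaly decays as exp(−t/τ) with τ = M/F = 87680/4.135 = 21200 yr.
exp(−t/τ) = 0.08 ⇒ t = −τ ln(0.08) = 21200 × 2.526 = 53560 yr.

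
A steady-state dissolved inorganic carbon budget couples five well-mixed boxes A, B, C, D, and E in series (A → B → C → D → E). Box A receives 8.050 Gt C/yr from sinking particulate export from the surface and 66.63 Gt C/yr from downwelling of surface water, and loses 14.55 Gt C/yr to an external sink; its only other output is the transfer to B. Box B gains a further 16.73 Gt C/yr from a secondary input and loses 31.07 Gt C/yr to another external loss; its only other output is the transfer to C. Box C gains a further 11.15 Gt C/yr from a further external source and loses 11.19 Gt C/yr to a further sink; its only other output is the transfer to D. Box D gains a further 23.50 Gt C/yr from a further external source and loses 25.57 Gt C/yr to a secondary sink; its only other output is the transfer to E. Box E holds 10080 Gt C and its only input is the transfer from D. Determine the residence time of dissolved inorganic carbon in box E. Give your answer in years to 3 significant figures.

Box A: F(A→B) = (8.050 + 66.63) − 14.55 = 60.130 Gt C/yr.
Box B: F(B→C) = (60.130 + 16.73) − 31.07 = 45.790 Gt C/yr.
Box C: F(C→D) = (45.790 + 11.15) − 11.19 = 45.750 Gt C/yr.
Box D: F(D→E) = (45.750 + 23.50) − 25.57 = 43.680 Gt C/yr.
Box E throughput = its input = 43.680 Gt C/yr; τ = 10080 / 43.680 = 230.8 yr.

231 yr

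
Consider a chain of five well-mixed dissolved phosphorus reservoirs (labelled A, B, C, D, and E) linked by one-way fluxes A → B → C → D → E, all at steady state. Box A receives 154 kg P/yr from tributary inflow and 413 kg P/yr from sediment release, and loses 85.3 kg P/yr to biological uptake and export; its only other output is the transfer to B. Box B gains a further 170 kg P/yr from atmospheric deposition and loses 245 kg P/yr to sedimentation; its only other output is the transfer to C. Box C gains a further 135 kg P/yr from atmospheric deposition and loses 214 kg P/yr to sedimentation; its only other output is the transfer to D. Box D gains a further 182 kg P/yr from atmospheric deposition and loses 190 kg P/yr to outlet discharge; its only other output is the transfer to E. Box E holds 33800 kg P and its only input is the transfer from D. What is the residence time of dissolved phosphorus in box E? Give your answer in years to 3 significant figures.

106 yr

Box A: F(A→B) = (154 + 413) − 85.3 = 481.70 kg P/yr.
Box B: F(B→C) = (481.70 + 170) − 245 = 406.70 kg P/yr.
Box C: F(C→D) = (406.70 + 135) − 214 = 327.70 kg P/yr.
Box D: F(D→E) = (327.70 + 182) − 190 = 319.70 kg P/yr.
Box E throughput = its input = 319.70 kg P/yr; τ = 33800 / 319.70 = 105.7 yr.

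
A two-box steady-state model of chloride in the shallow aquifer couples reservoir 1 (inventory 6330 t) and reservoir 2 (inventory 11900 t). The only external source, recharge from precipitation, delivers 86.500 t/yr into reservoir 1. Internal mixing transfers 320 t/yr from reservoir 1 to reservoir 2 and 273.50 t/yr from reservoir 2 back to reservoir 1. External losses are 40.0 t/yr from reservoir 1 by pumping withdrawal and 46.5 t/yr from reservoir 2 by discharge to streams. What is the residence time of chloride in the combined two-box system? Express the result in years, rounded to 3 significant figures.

For the system as a whole, the A↔B exchange is internal and contributes nothing to the throughput; only the external sinks remove mass.
M_total = 6330 + 11900 = 18230 t.
ΣF_external_out = 40.0 + 46.5 = 86.500 t/yr.
τ = M_total / ΣF_ext = 18230 / 86.500 = 210.8 yr.

211 yr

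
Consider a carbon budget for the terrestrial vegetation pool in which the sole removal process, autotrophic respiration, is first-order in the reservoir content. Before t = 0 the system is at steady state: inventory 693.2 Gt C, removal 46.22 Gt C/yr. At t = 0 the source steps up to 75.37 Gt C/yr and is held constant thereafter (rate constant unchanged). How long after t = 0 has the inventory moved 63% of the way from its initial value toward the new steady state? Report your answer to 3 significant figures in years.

τ = M₀/F₀ = 693.2/46.22 = 15.00 yr.
The remaining gap fraction is e^(−t/τ); 63% covered ⇒ e^(−t/τ) = 0.370.
t = −τ ln(0.370) = 15.00 × 0.9943 = 14.91 yr.

14.9 yr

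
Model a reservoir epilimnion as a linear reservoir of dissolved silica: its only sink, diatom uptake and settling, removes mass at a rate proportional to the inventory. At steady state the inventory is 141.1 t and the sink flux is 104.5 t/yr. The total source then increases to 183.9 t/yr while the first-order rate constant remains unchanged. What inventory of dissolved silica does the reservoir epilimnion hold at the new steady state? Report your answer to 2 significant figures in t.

Rate constant k = F/M = 104.5 / 141.1 = 0.7406 yr⁻¹.
At the new steady state, source = k·M_new ⇒ M_new = 183.9 / 0.7406 = 248.3 t.
(Equivalently M_new = M × F_new/F_old = 141.1 × 183.9/104.5.)

250 t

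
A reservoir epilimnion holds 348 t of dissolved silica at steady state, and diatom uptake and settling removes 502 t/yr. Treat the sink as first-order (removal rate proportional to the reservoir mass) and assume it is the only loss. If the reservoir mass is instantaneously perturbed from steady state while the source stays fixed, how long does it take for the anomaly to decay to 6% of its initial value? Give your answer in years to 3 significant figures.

For a linear reservoir the anomaly decays as exp(−t/τ) with τ = M/F = 348/502 = 0.6932 yr.
exp(−t/τ) = 0.06 ⇒ t = −τ ln(0.06) = 0.6932 × 2.813 = 1.950 yr.

1.95 yr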